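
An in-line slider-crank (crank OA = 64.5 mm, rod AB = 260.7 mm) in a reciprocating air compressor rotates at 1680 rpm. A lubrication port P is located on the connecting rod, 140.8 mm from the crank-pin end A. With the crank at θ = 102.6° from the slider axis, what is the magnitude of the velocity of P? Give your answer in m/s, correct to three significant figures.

ω = 175.9 rad/s.  Crank-pin speed |V_A| = rω = 11.347 m/s, perpendicular to OA.
Rod angle: sinφ = −(r/L) sinθ ⇒ φ = -13.972°; ω_rod = −rω cosθ/√(L²−r²sin²θ) = +9.7846 rad/s.
V_P = V_A + ω_rod × AP, with AP = 0.1408 m along the rod.
Components: V_Px = −rω sinθ − a·ω_rod·sinφ = -10.742 m/s;  V_Py = rω cosθ + a·ω_rod·cosφ = -1.1385 m/s.
|V_P| = √(V_Px² + V_Py²) = 10.802 m/s.

10.8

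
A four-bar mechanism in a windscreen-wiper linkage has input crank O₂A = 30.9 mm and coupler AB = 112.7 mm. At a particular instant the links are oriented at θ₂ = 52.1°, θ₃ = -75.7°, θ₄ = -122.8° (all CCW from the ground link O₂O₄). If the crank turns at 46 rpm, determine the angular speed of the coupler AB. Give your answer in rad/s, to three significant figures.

ω₂ = 4.817 rad/s (from 46 rpm).
Differentiating the loop-closure r₂e^{iθ₂}+r₃e^{iθ₃}=r₁+r₄e^{iθ₄} gives r₂ω₂e^{iθ₂}+r₃ω₃e^{iθ₃}=r₄ω₄e^{iθ₄}.
Eliminating the other unknown: ω₃ = r₂ω₂ sin(θ₄−θ₂) / [r₃ sin(θ₃−θ₄)].
Numerator sine = -0.08889; denominator sine = +0.73254.
Result = 0.0309·4.817·(-0.08889) / (0.1127·(+0.73254)) = -0.16027 rad/s; magnitude 0.16027 rad/s.

0.160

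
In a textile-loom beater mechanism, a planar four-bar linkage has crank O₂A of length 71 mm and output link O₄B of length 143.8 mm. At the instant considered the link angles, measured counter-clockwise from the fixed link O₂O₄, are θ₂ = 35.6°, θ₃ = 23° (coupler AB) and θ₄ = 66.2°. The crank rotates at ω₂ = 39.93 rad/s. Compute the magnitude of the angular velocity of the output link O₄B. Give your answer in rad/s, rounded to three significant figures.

ω₂ = 39.93 rad/s
Differentiating the loop-closure r₂e^{iθ₂}+r₃e^{iθ₃}=r₁+r₄e^{iθ₄} gives r₂ω₂e^{iθ₂}+r₃ω₃e^{iθ₃}=r₄ω₄e^{iθ₄}.
Eliminating the other unknown: ω₄ = r₂ω₂ sin(θ₂−θ₃) / [r₄ sin(θ₄−θ₃)].
Numerator sine = +0.21814; denominator sine = +0.68455.
Result = 0.071·39.93·(+0.21814) / (0.1438·(+0.68455)) = +6.2826 rad/s; magnitude 6.2826 rad/s.

6.28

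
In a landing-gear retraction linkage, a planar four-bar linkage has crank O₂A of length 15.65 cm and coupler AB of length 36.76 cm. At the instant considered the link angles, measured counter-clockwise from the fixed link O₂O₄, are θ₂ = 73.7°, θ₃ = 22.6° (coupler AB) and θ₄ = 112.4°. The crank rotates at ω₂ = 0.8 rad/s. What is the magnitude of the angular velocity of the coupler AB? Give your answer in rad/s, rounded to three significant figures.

ω₂ = 0.8 rad/s
Differentiating the loop-closure r₂e^{iθ₂}+r₃e^{iθ₃}=r₁+r₄e^{iθ₄} gives r₂ω₂e^{iθ₂}+r₃ω₃e^{iθ₃}=r₄ω₄e^{iθ₄}.
Eliminating the other unknown: ω₃ = r₂ω₂ sin(θ₄−θ₂) / [r₃ sin(θ₃−θ₄)].
Numerator sine = +0.62524; denominator sine = -0.99999.
Result = 0.1565·0.8·(+0.62524) / (0.3676·(-0.99999)) = -0.21295 rad/s; magnitude 0.21295 rad/s.

0.213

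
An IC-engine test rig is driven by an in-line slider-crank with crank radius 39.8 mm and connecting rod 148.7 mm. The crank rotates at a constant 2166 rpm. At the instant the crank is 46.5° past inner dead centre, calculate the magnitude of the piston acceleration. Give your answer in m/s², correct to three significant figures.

1390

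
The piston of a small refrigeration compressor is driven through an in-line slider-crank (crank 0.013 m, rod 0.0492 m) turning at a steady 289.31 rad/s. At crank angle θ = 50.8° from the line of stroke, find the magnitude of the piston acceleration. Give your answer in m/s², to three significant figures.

ω = 289.3 rad/s
x(θ) = r cosθ + √(L² − r² sin²θ); with ω constant, a = ω²·d²x/dθ².
d²x/dθ² = −r cosθ − r²(cos2θ)/√u − r⁴ sin²2θ/(4u^{3/2}),  u = L² − r² sin²θ = 0.00231915 m².
Substituting r = 0.013 m, L = 0.0492 m, θ = 50.8°: d²x/dθ² = -0.0075721 m.
a = ω²·d²x/dθ² = (289.3)²·(-0.0075721) = -633.79 m/s²;  |a| = 633.79 m/s².

634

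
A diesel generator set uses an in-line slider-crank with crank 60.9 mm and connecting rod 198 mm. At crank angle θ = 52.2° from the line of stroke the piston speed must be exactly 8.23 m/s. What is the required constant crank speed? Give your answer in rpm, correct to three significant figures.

For an in-line slider-crank, |v_piston| = rω|sinθ|·[1 + r cosθ/√(L² − r² sin²θ)].
With r = 0.0609 m, L = 0.198 m, θ = 52.2°: the bracketed kinematic factor |dx/dθ| = 0.057472 m.
ω = v/|dx/dθ| = 8.23/0.057472 = 143.2 rad/s.
N = 60ω/(2π) = 1367.5 rpm.

1370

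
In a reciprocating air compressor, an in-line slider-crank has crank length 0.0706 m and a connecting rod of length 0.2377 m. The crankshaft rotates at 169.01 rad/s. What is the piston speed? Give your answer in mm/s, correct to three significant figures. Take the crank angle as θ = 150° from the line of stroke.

ω = 169 rad/s
For an in-line slider-crank, x = r cosθ + √(L² − r² sin²θ), so v = −rω sinθ·[1 + r cosθ/√(L² − r² sin²θ)].
With r = 0.0706 m, L = 0.2377 m, θ = 150°: √(L² − r² sin²θ) = 0.23506 m.
v = −0.0706·169·0.50000·[1 + 0.0706·-0.86603/0.23506] = -4.4143 m/s.
|v| = 4.4143 m/s = 4414.3 mm/s.

4410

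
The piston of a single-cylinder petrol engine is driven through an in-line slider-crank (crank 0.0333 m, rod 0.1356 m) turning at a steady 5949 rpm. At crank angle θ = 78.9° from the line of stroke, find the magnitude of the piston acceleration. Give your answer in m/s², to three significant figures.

532

ω = 2π·5949/60 = 623 rad/s
x(θ) = r cosθ + √(L² − r² sin²θ); with ω constant, a = ω²·d²x/dθ².
d²x/dθ² = −r cosθ − r²(cos2θ)/√u − r⁴ sin²2θ/(4u^{3/2}),  u = L² − r² sin²θ = 0.0173196 m².
Substituting r = 0.0333 m, L = 0.1356 m, θ = 78.9°: d²x/dθ² = +0.0013711 m.
a = ω²·d²x/dθ² = (623)²·(+0.0013711) = +532.13 m/s²;  |a| = 532.13 m/s².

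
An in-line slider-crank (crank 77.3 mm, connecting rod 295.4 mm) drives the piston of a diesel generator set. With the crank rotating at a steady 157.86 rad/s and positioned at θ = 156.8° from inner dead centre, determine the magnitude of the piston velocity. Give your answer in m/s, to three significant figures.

ω = 157.9 rad/s
For an in-line slider-crank, x = r cosθ + √(L² − r² sin²θ), so v = −rω sinθ·[1 + r cosθ/√(L² − r² sin²θ)].
With r = 0.0773 m, L = 0.2954 m, θ = 156.8°: √(L² − r² sin²θ) = 0.29383 m.
v = −0.0773·157.9·0.39394·[1 + 0.0773·-0.91914/0.29383] = -3.6447 m/s.
|v| = 3.6447 m/s.

3.64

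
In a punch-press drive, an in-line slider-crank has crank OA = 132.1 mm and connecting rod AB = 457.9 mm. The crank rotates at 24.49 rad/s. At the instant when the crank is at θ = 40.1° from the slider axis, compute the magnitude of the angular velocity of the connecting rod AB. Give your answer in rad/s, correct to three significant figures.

5.50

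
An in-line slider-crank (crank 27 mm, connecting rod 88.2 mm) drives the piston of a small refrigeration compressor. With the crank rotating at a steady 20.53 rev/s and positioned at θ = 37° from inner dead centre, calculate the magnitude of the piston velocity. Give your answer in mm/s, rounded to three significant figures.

ω = 2π·20.5 = 129 rad/s
For an in-line slider-crank, x = r cosθ + √(L² − r² sin²θ), so v = −rω sinθ·[1 + r cosθ/√(L² − r² sin²θ)].
With r = 0.027 m, L = 0.0882 m, θ = 37°: √(L² − r² sin²θ) = 0.08669 m.
v = −0.027·129·0.60182·[1 + 0.027·0.79864/0.08669] = -2.6174 m/s.
|v| = 2.6174 m/s = 2617.4 mm/s.

2620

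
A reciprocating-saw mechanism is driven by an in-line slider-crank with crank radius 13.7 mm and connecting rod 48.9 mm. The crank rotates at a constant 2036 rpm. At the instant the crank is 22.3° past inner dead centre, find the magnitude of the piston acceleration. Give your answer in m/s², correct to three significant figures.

703

ω = 2π·2036/60 = 213.2 rad/s
x(θ) = r cosθ + √(L² − r² sin²θ); with ω constant, a = ω²·d²x/dθ².
d²x/dθ² = −r cosθ − r²(cos2θ)/√u − r⁴ sin²2θ/(4u^{3/2}),  u = L² − r² sin²θ = 0.00236419 m².
Substituting r = 0.0137 m, L = 0.0489 m, θ = 22.3°: d²x/dθ² = -0.015462 m.
a = ω²·d²x/dθ² = (213.2)²·(-0.015462) = -702.86 m/s²;  |a| = 702.86 m/s².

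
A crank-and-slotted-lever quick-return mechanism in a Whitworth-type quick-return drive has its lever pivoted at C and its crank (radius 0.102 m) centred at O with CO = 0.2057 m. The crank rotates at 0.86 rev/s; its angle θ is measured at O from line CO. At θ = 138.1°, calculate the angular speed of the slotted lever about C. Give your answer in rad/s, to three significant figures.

1.31

ω = 5.404 rad/s (from 0.86 rev/s).
Crank pin A relative to C: A = (d + r cosθ, r sinθ); lever angle φ = atan2(r sinθ, d + r cosθ).
Differentiating tanφ: φ̇ = rω(d cosθ + r)/(d² + r² + 2dr cosθ).
d² + r² + 2dr cosθ = |CA|² = 0.0214831 m²;  d cosθ + r = -0.051105 m.
|ω_lever| = |0.102·5.404·-0.051105| / 0.0214831 = 1.3111 rad/s.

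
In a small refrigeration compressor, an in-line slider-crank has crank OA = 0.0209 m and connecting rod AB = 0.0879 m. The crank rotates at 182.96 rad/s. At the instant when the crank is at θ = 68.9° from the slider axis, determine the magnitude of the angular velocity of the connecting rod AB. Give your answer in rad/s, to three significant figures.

ω = 183 rad/s
The rod makes angle φ with the slider axis where L sinφ = r sinθ; differentiating, L cosφ·φ̇ = r ω cosθ.
L cosφ = √(L² − r² sin²θ) = 0.08571 m.
|ω_rod| = r ω |cosθ| / √(L² − r² sin²θ) = 0.0209·183·0.36000/0.08571 = 16.061 rad/s.

16.1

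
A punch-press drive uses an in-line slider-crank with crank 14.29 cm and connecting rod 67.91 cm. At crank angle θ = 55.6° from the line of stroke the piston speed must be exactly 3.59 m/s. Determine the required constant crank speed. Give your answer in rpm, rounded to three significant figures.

For an in-line slider-crank, |v_piston| = rω|sinθ|·[1 + r cosθ/√(L² − r² sin²θ)].
With r = 0.1429 m, L = 0.6791 m, θ = 55.6°: the bracketed kinematic factor |dx/dθ| = 0.13214 m.
ω = v/|dx/dθ| = 3.59/0.13214 = 27.168 rad/s.
N = 60ω/(2π) = 259.43 rpm.

259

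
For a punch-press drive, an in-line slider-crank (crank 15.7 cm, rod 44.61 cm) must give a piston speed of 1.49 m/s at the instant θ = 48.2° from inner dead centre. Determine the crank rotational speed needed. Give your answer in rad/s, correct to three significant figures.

For an in-line slider-crank, |v_piston| = rω|sinθ|·[1 + r cosθ/√(L² − r² sin²θ)].
With r = 0.157 m, L = 0.4461 m, θ = 48.2°: the bracketed kinematic factor |dx/dθ| = 0.14549 m.
ω = v/|dx/dθ| = 1.49/0.14549 = 10.241 rad/s.

10.2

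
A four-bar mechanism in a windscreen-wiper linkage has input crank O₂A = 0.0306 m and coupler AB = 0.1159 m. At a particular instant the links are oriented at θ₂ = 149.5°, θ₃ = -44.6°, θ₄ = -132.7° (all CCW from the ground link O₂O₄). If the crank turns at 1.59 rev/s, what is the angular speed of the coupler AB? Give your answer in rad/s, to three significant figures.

ω₂ = 9.99 rad/s (from 1.59 rev/s).
Differentiating the loop-closure r₂e^{iθ₂}+r₃e^{iθ₃}=r₁+r₄e^{iθ₄} gives r₂ω₂e^{iθ₂}+r₃ω₃e^{iθ₃}=r₄ω₄e^{iθ₄}.
Eliminating the other unknown: ω₃ = r₂ω₂ sin(θ₄−θ₂) / [r₃ sin(θ₃−θ₄)].
Numerator sine = +0.97742; denominator sine = +0.99945.
Result = 0.0306·9.99·(+0.97742) / (0.1159·(+0.99945)) = +2.5795 rad/s; magnitude 2.5795 rad/s.

2.58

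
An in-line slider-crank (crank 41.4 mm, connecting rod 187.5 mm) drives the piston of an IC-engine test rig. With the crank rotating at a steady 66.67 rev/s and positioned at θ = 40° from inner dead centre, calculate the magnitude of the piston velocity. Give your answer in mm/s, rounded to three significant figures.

ω = 2π·66.7 = 418.9 rad/s
For an in-line slider-crank, x = r cosθ + √(L² − r² sin²θ), so v = −rω sinθ·[1 + r cosθ/√(L² − r² sin²θ)].
With r = 0.0414 m, L = 0.1875 m, θ = 40°: √(L² − r² sin²θ) = 0.1856 m.
v = −0.0414·418.9·0.64279·[1 + 0.0414·0.76604/0.1856] = -13.052 m/s.
|v| = 13.052 m/s = 13052 mm/s.

13100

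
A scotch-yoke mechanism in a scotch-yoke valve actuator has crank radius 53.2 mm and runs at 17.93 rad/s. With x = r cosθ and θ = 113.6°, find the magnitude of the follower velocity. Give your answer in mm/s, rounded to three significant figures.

ω = 17.93 rad/s
x = r cosθ ⇒ ẋ = −rω sinθ.
|v| = rω|sinθ| = 0.0532·17.93·|sin 113.6°| = 0.8741 m/s = 874.1 mm/s.

874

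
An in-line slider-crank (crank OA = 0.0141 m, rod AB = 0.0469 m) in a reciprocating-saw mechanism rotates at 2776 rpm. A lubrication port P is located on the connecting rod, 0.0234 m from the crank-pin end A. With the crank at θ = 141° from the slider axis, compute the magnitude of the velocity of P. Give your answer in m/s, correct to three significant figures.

ω = 290.7 rad/s.  Crank-pin speed |V_A| = rω = 4.0989 m/s, perpendicular to OA.
Rod angle: sinφ = −(r/L) sinθ ⇒ φ = -10.906°; ω_rod = −rω cosθ/√(L²−r²sin²θ) = +69.169 rad/s.
V_P = V_A + ω_rod × AP, with AP = 0.0234 m along the rod.
Components: V_Px = −rω sinθ − a·ω_rod·sinφ = -2.2733 m/s;  V_Py = rω cosθ + a·ω_rod·cosφ = -1.5961 m/s.
|V_P| = √(V_Px² + V_Py²) = 2.7777 m/s.

2.78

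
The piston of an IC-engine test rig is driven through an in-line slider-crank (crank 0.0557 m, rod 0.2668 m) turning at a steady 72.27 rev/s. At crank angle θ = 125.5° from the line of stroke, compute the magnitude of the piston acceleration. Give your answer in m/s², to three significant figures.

7440

ω = 2π·72.3 = 454.1 rad/s
x(θ) = r cosθ + √(L² − r² sin²θ); with ω constant, a = ω²·d²x/dθ².
d²x/dθ² = −r cosθ − r²(cos2θ)/√u − r⁴ sin²2θ/(4u^{3/2}),  u = L² − r² sin²θ = 0.069126 m².
Substituting r = 0.0557 m, L = 0.2668 m, θ = 125.5°: d²x/dθ² = +0.036069 m.
a = ω²·d²x/dθ² = (454.1)²·(+0.036069) = +7437.1 m/s²;  |a| = 7437.1 m/s².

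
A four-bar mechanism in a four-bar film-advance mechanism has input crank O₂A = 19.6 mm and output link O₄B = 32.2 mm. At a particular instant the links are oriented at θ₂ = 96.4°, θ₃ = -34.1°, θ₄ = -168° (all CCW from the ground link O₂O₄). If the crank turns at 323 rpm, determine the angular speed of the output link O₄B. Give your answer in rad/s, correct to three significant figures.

ω₂ = 33.82 rad/s (from 323 rpm).
Differentiating the loop-closure r₂e^{iθ₂}+r₃e^{iθ₃}=r₁+r₄e^{iθ₄} gives r₂ω₂e^{iθ₂}+r₃ω₃e^{iθ₃}=r₄ω₄e^{iθ₄}.
Eliminating the other unknown: ω₄ = r₂ω₂ sin(θ₂−θ₃) / [r₄ sin(θ₄−θ₃)].
Numerator sine = +0.76041; denominator sine = -0.72055.
Result = 0.0196·33.82·(+0.76041) / (0.0322·(-0.72055)) = -21.728 rad/s; magnitude 21.728 rad/s.

21.7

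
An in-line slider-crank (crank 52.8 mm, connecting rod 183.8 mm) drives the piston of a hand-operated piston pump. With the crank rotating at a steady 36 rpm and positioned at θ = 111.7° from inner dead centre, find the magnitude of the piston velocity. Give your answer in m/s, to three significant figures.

0.165

ω = 2π·36/60 = 3.77 rad/s
For an in-line slider-crank, x = r cosθ + √(L² − r² sin²θ), so v = −rω sinθ·[1 + r cosθ/√(L² − r² sin²θ)].
With r = 0.0528 m, L = 0.1838 m, θ = 111.7°: √(L² − r² sin²θ) = 0.17713 m.
v = −0.0528·3.77·0.92913·[1 + 0.0528·-0.36975/0.17713] = -0.16456 m/s.
|v| = 0.16456 m/s.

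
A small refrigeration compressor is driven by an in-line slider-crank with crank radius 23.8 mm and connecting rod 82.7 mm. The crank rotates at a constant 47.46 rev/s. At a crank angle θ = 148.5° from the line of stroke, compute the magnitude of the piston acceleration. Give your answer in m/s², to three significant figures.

1510

ω = 2π·47.5 = 298.2 rad/s
x(θ) = r cosθ + √(L² − r² sin²θ); with ω constant, a = ω²·d²x/dθ².
d²x/dθ² = −r cosθ − r²(cos2θ)/√u − r⁴ sin²2θ/(4u^{3/2}),  u = L² − r² sin²θ = 0.00668465 m².
Substituting r = 0.0238 m, L = 0.0827 m, θ = 148.5°: d²x/dθ² = +0.017031 m.
a = ω²·d²x/dθ² = (298.2)²·(+0.017031) = +1514.5 m/s²;  |a| = 1514.5 m/s².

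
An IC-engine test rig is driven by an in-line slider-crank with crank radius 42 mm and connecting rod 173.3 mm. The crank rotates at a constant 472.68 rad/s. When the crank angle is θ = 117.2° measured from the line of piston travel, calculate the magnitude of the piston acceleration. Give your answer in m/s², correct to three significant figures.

5620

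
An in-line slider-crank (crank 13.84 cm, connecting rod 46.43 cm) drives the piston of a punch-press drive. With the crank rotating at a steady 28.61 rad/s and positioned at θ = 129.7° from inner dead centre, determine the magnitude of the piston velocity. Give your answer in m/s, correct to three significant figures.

ω = 28.61 rad/s
For an in-line slider-crank, x = r cosθ + √(L² − r² sin²θ), so v = −rω sinθ·[1 + r cosθ/√(L² − r² sin²θ)].
With r = 0.1384 m, L = 0.4643 m, θ = 129.7°: √(L² − r² sin²θ) = 0.45192 m.
v = −0.1384·28.61·0.76940·[1 + 0.1384·-0.63877/0.45192] = -2.4506 m/s.
|v| = 2.4506 m/s.

2.45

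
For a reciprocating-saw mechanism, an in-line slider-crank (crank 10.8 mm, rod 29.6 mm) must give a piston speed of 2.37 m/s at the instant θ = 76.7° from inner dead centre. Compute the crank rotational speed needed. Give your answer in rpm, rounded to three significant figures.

1980

For an in-line slider-crank, |v_piston| = rω|sinθ|·[1 + r cosθ/√(L² − r² sin²θ)].
With r = 0.0108 m, L = 0.0296 m, θ = 76.7°: the bracketed kinematic factor |dx/dθ| = 0.011454 m.
ω = v/|dx/dθ| = 2.37/0.011454 = 206.91 rad/s.
N = 60ω/(2π) = 1975.9 rpm.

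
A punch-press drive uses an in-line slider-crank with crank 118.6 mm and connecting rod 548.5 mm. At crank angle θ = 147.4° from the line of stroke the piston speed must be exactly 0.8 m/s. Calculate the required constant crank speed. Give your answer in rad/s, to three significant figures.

For an in-line slider-crank, |v_piston| = rω|sinθ|·[1 + r cosθ/√(L² − r² sin²θ)].
With r = 0.1186 m, L = 0.5485 m, θ = 147.4°: the bracketed kinematic factor |dx/dθ| = 0.052179 m.
ω = v/|dx/dθ| = 0.8/0.052179 = 15.332 rad/s.

15.3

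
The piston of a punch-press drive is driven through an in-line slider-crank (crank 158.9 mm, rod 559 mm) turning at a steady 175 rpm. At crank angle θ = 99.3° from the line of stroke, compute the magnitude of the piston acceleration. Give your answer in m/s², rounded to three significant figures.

23.6

ω = 2π·175/60 = 18.33 rad/s
x(θ) = r cosθ + √(L² − r² sin²θ); with ω constant, a = ω²·d²x/dθ².
d²x/dθ² = −r cosθ − r²(cos2θ)/√u − r⁴ sin²2θ/(4u^{3/2}),  u = L² − r² sin²θ = 0.287891 m².
Substituting r = 0.1589 m, L = 0.559 m, θ = 99.3°: d²x/dθ² = +0.070174 m.
a = ω²·d²x/dθ² = (18.33)²·(+0.070174) = +23.567 m/s²;  |a| = 23.567 m/s².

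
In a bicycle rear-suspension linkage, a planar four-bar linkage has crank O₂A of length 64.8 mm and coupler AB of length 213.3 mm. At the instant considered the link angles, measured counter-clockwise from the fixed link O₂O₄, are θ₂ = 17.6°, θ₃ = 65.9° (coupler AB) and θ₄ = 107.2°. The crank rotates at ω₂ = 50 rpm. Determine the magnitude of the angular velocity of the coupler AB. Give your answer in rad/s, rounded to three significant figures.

2.41

ω₂ = 5.236 rad/s (from 50 rpm).
Differentiating the loop-closure r₂e^{iθ₂}+r₃e^{iθ₃}=r₁+r₄e^{iθ₄} gives r₂ω₂e^{iθ₂}+r₃ω₃e^{iθ₃}=r₄ω₄e^{iθ₄}.
Eliminating the other unknown: ω₃ = r₂ω₂ sin(θ₄−θ₂) / [r₃ sin(θ₃−θ₄)].
Numerator sine = +0.99998; denominator sine = -0.66000.
Result = 0.0648·5.236·(+0.99998) / (0.2133·(-0.66000)) = -2.4101 rad/s; magnitude 2.4101 rad/s.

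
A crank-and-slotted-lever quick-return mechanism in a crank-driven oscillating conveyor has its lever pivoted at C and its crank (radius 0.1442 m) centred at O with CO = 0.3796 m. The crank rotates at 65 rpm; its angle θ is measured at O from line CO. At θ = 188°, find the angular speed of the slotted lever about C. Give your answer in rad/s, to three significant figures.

4.03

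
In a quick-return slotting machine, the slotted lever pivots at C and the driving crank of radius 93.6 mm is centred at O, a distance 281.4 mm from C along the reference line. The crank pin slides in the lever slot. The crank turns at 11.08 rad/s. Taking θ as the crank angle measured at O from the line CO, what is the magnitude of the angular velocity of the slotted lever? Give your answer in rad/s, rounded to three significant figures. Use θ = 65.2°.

ω = 11.08 rad/s
Crank pin A relative to C: A = (d + r cosθ, r sinθ); lever angle φ = atan2(r sinθ, d + r cosθ).
Differentiating tanφ: φ̇ = rω(d cosθ + r)/(d² + r² + 2dr cosθ).
d² + r² + 2dr cosθ = |CA|² = 0.110043 m²;  d cosθ + r = +0.21163 m.
|ω_lever| = |0.0936·11.08·+0.21163| / 0.110043 = 1.9945 rad/s.

1.99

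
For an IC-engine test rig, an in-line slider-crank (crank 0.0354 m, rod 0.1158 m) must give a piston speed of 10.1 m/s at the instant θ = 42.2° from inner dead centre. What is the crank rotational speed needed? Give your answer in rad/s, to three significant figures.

For an in-line slider-crank, |v_piston| = rω|sinθ|·[1 + r cosθ/√(L² − r² sin²θ)].
With r = 0.0354 m, L = 0.1158 m, θ = 42.2°: the bracketed kinematic factor |dx/dθ| = 0.029281 m.
ω = v/|dx/dθ| = 10.1/0.029281 = 344.93 rad/s.

345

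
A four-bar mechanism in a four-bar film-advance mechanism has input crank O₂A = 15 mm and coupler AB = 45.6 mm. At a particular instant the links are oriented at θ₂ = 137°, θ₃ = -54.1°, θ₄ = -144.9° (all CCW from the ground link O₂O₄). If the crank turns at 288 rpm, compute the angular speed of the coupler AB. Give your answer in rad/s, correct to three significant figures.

ω₂ = 30.16 rad/s (from 288 rpm).
Differentiating the loop-closure r₂e^{iθ₂}+r₃e^{iθ₃}=r₁+r₄e^{iθ₄} gives r₂ω₂e^{iθ₂}+r₃ω₃e^{iθ₃}=r₄ω₄e^{iθ₄}.
Eliminating the other unknown: ω₃ = r₂ω₂ sin(θ₄−θ₂) / [r₃ sin(θ₃−θ₄)].
Numerator sine = +0.97851; denominator sine = +0.99990.
Result = 0.015·30.16·(+0.97851) / (0.0456·(+0.99990)) = +9.7086 rad/s; magnitude 9.7086 rad/s.

9.71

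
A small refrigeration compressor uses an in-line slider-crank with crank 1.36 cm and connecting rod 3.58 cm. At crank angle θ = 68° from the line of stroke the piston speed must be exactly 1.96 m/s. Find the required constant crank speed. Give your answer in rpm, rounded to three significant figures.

1290

For an in-line slider-crank, |v_piston| = rω|sinθ|·[1 + r cosθ/√(L² − r² sin²θ)].
With r = 0.0136 m, L = 0.0358 m, θ = 68°: the bracketed kinematic factor |dx/dθ| = 0.014527 m.
ω = v/|dx/dθ| = 1.96/0.014527 = 134.92 rad/s.
N = 60ω/(2π) = 1288.4 rpm.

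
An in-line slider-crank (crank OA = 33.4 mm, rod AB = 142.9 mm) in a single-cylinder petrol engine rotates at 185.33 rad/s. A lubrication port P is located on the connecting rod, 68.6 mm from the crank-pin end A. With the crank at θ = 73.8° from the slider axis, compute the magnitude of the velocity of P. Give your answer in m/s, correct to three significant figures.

6.20

ω = 185.3 rad/s.  Crank-pin speed |V_A| = rω = 6.19 m/s, perpendicular to OA.
Rod angle: sinφ = −(r/L) sinθ ⇒ φ = -12.970°; ω_rod = −rω cosθ/√(L²−r²sin²θ) = -12.402 rad/s.
V_P = V_A + ω_rod × AP, with AP = 0.0686 m along the rod.
Components: V_Px = −rω sinθ − a·ω_rod·sinφ = -6.1352 m/s;  V_Py = rω cosθ + a·ω_rod·cosφ = +0.89792 m/s.
|V_P| = √(V_Px² + V_Py²) = 6.2005 m/s.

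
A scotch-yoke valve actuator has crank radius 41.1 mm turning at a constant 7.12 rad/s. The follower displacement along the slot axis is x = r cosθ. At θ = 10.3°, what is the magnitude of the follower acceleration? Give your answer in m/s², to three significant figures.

2.05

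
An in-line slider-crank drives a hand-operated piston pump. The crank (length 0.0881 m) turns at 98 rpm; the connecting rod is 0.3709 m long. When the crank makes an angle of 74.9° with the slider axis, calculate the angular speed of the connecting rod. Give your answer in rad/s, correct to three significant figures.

ω = 10.26 rad/s (converted from 98 rpm).
The rod makes angle φ with the slider axis where L sinφ = r sinθ; differentiating, L cosφ·φ̇ = r ω cosθ.
L cosφ = √(L² − r² sin²θ) = 0.36102 m.
|ω_rod| = r ω |cosθ| / √(L² − r² sin²θ) = 0.0881·10.26·0.26050/0.36102 = 0.65241 rad/s.

0.652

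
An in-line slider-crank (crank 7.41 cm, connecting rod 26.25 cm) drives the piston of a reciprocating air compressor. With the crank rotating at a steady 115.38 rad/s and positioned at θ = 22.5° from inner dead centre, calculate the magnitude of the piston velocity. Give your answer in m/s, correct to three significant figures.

ω = 115.4 rad/s
For an in-line slider-crank, x = r cosθ + √(L² − r² sin²θ), so v = −rω sinθ·[1 + r cosθ/√(L² − r² sin²θ)].
With r = 0.0741 m, L = 0.2625 m, θ = 22.5°: √(L² − r² sin²θ) = 0.26096 m.
v = −0.0741·115.4·0.38268·[1 + 0.0741·0.92388/0.26096] = -4.1301 m/s.
|v| = 4.1301 m/s.

4.13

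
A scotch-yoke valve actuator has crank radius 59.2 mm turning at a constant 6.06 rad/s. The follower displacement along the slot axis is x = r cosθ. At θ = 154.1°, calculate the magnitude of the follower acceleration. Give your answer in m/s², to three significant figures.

ω = 6.06 rad/s
x = r cosθ ⇒ ẍ = −rω² cosθ (ω constant).
|a| = rω²|cosθ| = 0.0592·(6.06)²·|cos 154.1°| = 1.9557 m/s².

1.96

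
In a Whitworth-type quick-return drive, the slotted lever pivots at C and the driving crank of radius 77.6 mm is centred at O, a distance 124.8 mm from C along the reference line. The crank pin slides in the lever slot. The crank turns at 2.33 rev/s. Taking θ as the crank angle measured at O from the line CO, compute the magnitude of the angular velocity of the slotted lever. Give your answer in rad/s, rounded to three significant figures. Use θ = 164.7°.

ω = 14.64 rad/s (from 2.33 rev/s).
Crank pin A relative to C: A = (d + r cosθ, r sinθ); lever angle φ = atan2(r sinθ, d + r cosθ).
Differentiating tanφ: φ̇ = rω(d cosθ + r)/(d² + r² + 2dr cosθ).
d² + r² + 2dr cosθ = |CA|² = 0.00291433 m²;  d cosθ + r = -0.042777 m.
|ω_lever| = |0.0776·14.64·-0.042777| / 0.00291433 = 16.675 rad/s.

16.7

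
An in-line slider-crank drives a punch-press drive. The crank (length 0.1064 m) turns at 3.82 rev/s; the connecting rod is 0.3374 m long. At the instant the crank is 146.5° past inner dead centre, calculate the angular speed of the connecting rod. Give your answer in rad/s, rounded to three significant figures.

ω = 24 rad/s (converted from 3.82 rev/s).
The rod makes angle φ with the slider axis where L sinφ = r sinθ; differentiating, L cosφ·φ̇ = r ω cosθ.
L cosφ = √(L² − r² sin²θ) = 0.33225 m.
|ω_rod| = r ω |cosθ| / √(L² − r² sin²θ) = 0.1064·24·0.83389/0.33225 = 6.4095 rad/s.

6.41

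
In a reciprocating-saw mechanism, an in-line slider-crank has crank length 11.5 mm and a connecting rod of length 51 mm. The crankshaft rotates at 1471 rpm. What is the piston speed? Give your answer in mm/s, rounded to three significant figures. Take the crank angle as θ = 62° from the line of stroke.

1730

ω = 2π·1471/60 = 154 rad/s
For an in-line slider-crank, x = r cosθ + √(L² − r² sin²θ), so v = −rω sinθ·[1 + r cosθ/√(L² − r² sin²θ)].
With r = 0.0115 m, L = 0.051 m, θ = 62°: √(L² − r² sin²θ) = 0.049979 m.
v = −0.0115·154·0.88295·[1 + 0.0115·0.46947/0.049979] = -1.7331 m/s.
|v| = 1.7331 m/s = 1733.1 mm/s.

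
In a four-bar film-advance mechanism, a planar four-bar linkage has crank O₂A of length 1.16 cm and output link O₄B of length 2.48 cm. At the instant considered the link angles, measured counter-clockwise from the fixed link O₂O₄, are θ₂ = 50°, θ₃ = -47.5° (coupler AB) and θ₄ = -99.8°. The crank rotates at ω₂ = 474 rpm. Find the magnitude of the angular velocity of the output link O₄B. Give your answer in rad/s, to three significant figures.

ω₂ = 49.64 rad/s (from 474 rpm).
Differentiating the loop-closure r₂e^{iθ₂}+r₃e^{iθ₃}=r₁+r₄e^{iθ₄} gives r₂ω₂e^{iθ₂}+r₃ω₃e^{iθ₃}=r₄ω₄e^{iθ₄}.
Eliminating the other unknown: ω₄ = r₂ω₂ sin(θ₂−θ₃) / [r₄ sin(θ₄−θ₃)].
Numerator sine = +0.99144; denominator sine = -0.79122.
Result = 0.0116·49.64·(+0.99144) / (0.0248·(-0.79122)) = -29.093 rad/s; magnitude 29.093 rad/s.

29.1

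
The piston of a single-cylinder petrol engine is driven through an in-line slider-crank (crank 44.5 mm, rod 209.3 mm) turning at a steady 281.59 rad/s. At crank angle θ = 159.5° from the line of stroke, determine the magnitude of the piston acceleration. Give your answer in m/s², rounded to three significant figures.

2730

ω = 281.6 rad/s
x(θ) = r cosθ + √(L² − r² sin²θ); with ω constant, a = ω²·d²x/dθ².
d²x/dθ² = −r cosθ − r²(cos2θ)/√u − r⁴ sin²2θ/(4u^{3/2}),  u = L² − r² sin²θ = 0.0435636 m².
Substituting r = 0.0445 m, L = 0.2093 m, θ = 159.5°: d²x/dθ² = +0.034475 m.
a = ω²·d²x/dθ² = (281.6)²·(+0.034475) = +2733.6 m/s²;  |a| = 2733.6 m/s².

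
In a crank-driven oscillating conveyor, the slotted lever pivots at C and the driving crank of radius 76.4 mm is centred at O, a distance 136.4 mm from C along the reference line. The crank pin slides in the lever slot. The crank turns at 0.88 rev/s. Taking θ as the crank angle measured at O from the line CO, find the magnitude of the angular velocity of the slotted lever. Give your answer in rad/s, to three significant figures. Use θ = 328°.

1.93

ω = 5.529 rad/s (from 0.88 rev/s).
Crank pin A relative to C: A = (d + r cosθ, r sinθ); lever angle φ = atan2(r sinθ, d + r cosθ).
Differentiating tanφ: φ̇ = rω(d cosθ + r)/(d² + r² + 2dr cosθ).
d² + r² + 2dr cosθ = |CA|² = 0.0421169 m²;  d cosθ + r = +0.19207 m.
|ω_lever| = |0.0764·5.529·+0.19207| / 0.0421169 = 1.9265 rad/s.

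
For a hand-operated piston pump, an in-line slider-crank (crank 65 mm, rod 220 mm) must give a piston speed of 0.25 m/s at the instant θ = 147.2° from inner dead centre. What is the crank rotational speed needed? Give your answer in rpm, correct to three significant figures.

For an in-line slider-crank, |v_piston| = rω|sinθ|·[1 + r cosθ/√(L² − r² sin²θ)].
With r = 0.065 m, L = 0.22 m, θ = 147.2°: the bracketed kinematic factor |dx/dθ| = 0.026352 m.
ω = v/|dx/dθ| = 0.25/0.026352 = 9.4869 rad/s.
N = 60ω/(2π) = 90.593 rpm.

90.6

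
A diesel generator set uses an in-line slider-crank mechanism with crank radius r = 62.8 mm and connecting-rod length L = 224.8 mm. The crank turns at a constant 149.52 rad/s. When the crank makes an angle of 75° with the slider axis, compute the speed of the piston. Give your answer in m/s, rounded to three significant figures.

ω = 149.5 rad/s
For an in-line slider-crank, x = r cosθ + √(L² − r² sin²θ), so v = −rω sinθ·[1 + r cosθ/√(L² − r² sin²θ)].
With r = 0.0628 m, L = 0.2248 m, θ = 75°: √(L² − r² sin²θ) = 0.21646 m.
v = −0.0628·149.5·0.96593·[1 + 0.0628·0.25882/0.21646] = -9.751 m/s.
|v| = 9.751 m/s.

9.75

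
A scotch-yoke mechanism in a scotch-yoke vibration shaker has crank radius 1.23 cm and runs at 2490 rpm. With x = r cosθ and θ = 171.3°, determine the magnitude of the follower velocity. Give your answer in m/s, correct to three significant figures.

0.485

ω = 260.8 rad/s (from 2490 rpm).
x = r cosθ ⇒ ẋ = −rω sinθ.
|v| = rω|sinθ| = 0.0123·260.8·|sin 171.3°| = 0.48513 m/s.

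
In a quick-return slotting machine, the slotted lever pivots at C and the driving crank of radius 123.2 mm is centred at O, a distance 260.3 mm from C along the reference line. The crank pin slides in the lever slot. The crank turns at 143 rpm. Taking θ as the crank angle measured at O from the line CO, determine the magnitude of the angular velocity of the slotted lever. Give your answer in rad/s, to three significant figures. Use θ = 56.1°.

4.17

ω = 14.97 rad/s (from 143 rpm).
Crank pin A relative to C: A = (d + r cosθ, r sinθ); lever angle φ = atan2(r sinθ, d + r cosθ).
Differentiating tanφ: φ̇ = rω(d cosθ + r)/(d² + r² + 2dr cosθ).
d² + r² + 2dr cosθ = |CA|² = 0.118707 m²;  d cosθ + r = +0.26838 m.
|ω_lever| = |0.1232·14.97·+0.26838| / 0.118707 = 4.1711 rad/s.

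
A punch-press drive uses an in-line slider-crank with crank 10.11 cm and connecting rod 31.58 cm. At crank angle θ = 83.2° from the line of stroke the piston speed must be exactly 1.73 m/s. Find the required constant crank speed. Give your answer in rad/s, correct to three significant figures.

16.6

For an in-line slider-crank, |v_piston| = rω|sinθ|·[1 + r cosθ/√(L² − r² sin²θ)].
With r = 0.1011 m, L = 0.3158 m, θ = 83.2°: the bracketed kinematic factor |dx/dθ| = 0.1044 m.
ω = v/|dx/dθ| = 1.73/0.1044 = 16.571 rad/s.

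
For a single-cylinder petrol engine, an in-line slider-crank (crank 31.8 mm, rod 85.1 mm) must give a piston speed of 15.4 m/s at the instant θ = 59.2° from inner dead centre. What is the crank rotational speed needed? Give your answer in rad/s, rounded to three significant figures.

469

For an in-line slider-crank, |v_piston| = rω|sinθ|·[1 + r cosθ/√(L² − r² sin²θ)].
With r = 0.0318 m, L = 0.0851 m, θ = 59.2°: the bracketed kinematic factor |dx/dθ| = 0.032833 m.
ω = v/|dx/dθ| = 15.4/0.032833 = 469.04 rad/s.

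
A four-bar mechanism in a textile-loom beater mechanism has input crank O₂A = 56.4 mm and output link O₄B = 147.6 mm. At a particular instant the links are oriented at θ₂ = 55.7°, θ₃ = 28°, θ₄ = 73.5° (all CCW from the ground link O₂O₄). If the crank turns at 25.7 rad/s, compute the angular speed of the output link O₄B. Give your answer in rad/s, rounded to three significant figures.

6.40

ω₂ = 25.7 rad/s
Differentiating the loop-closure r₂e^{iθ₂}+r₃e^{iθ₃}=r₁+r₄e^{iθ₄} gives r₂ω₂e^{iθ₂}+r₃ω₃e^{iθ₃}=r₄ω₄e^{iθ₄}.
Eliminating the other unknown: ω₄ = r₂ω₂ sin(θ₂−θ₃) / [r₄ sin(θ₄−θ₃)].
Numerator sine = +0.46484; denominator sine = +0.71325.
Result = 0.0564·25.7·(+0.46484) / (0.1476·(+0.71325)) = +6.4001 rad/s; magnitude 6.4001 rad/s.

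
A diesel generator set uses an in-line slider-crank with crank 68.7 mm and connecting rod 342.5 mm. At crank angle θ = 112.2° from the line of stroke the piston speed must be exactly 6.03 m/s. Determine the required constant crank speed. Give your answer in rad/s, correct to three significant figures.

For an in-line slider-crank, |v_piston| = rω|sinθ|·[1 + r cosθ/√(L² − r² sin²θ)].
With r = 0.0687 m, L = 0.3425 m, θ = 112.2°: the bracketed kinematic factor |dx/dθ| = 0.058701 m.
ω = v/|dx/dθ| = 6.03/0.058701 = 102.72 rad/s.

103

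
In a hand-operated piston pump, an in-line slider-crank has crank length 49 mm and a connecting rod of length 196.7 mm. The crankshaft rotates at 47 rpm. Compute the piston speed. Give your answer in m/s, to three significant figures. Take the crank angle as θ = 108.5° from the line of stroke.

ω = 2π·47/60 = 4.922 rad/s
For an in-line slider-crank, x = r cosθ + √(L² − r² sin²θ), so v = −rω sinθ·[1 + r cosθ/√(L² − r² sin²θ)].
With r = 0.049 m, L = 0.1967 m, θ = 108.5°: √(L² − r² sin²θ) = 0.19113 m.
v = −0.049·4.922·0.94832·[1 + 0.049·-0.31730/0.19113] = -0.2101 m/s.
|v| = 0.2101 m/s.

0.210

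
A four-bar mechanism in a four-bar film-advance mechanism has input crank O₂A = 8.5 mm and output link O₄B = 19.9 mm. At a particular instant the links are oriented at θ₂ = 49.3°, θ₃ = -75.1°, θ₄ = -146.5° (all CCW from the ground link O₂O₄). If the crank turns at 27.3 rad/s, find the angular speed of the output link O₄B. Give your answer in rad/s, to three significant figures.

ω₂ = 27.3 rad/s
Differentiating the loop-closure r₂e^{iθ₂}+r₃e^{iθ₃}=r₁+r₄e^{iθ₄} gives r₂ω₂e^{iθ₂}+r₃ω₃e^{iθ₃}=r₄ω₄e^{iθ₄}.
Eliminating the other unknown: ω₄ = r₂ω₂ sin(θ₂−θ₃) / [r₄ sin(θ₄−θ₃)].
Numerator sine = +0.82511; denominator sine = -0.94777.
Result = 0.0085·27.3·(+0.82511) / (0.0199·(-0.94777)) = -10.152 rad/s; magnitude 10.152 rad/s.

10.2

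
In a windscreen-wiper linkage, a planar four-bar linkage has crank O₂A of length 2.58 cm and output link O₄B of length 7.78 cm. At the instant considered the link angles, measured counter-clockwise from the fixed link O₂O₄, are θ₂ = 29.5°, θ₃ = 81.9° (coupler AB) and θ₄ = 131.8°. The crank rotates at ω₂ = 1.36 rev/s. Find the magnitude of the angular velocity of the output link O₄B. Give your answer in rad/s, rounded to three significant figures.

2.94

ω₂ = 8.545 rad/s (from 1.36 rev/s).
Differentiating the loop-closure r₂e^{iθ₂}+r₃e^{iθ₃}=r₁+r₄e^{iθ₄} gives r₂ω₂e^{iθ₂}+r₃ω₃e^{iθ₃}=r₄ω₄e^{iθ₄}.
Eliminating the other unknown: ω₄ = r₂ω₂ sin(θ₂−θ₃) / [r₄ sin(θ₄−θ₃)].
Numerator sine = -0.79229; denominator sine = +0.76492.
Result = 0.0258·8.545·(-0.79229) / (0.0778·(+0.76492)) = -2.9351 rad/s; magnitude 2.9351 rad/s.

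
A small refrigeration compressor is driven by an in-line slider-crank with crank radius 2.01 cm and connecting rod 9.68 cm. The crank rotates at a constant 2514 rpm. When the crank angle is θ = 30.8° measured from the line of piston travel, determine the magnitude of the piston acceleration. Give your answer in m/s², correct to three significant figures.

ω = 2π·2514/60 = 263.3 rad/s
x(θ) = r cosθ + √(L² − r² sin²θ); with ω constant, a = ω²·d²x/dθ².
d²x/dθ² = −r cosθ − r²(cos2θ)/√u − r⁴ sin²2θ/(4u^{3/2}),  u = L² − r² sin²θ = 0.00926431 m².
Substituting r = 0.0201 m, L = 0.0968 m, θ = 30.8°: d²x/dθ² = -0.019297 m.
a = ω²·d²x/dθ² = (263.3)²·(-0.019297) = -1337.4 m/s²;  |a| = 1337.4 m/s².

1340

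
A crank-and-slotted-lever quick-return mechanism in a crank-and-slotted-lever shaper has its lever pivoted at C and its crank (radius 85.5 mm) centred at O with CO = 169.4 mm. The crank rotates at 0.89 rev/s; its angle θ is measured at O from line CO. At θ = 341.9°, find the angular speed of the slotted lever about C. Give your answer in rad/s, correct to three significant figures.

1.85

ω = 5.592 rad/s (from 0.89 rev/s).
Crank pin A relative to C: A = (d + r cosθ, r sinθ); lever angle φ = atan2(r sinθ, d + r cosθ).
Differentiating tanφ: φ̇ = rω(d cosθ + r)/(d² + r² + 2dr cosθ).
d² + r² + 2dr cosθ = |CA|² = 0.0635406 m²;  d cosθ + r = +0.24652 m.
|ω_lever| = |0.0855·5.592·+0.24652| / 0.0635406 = 1.855 rad/s.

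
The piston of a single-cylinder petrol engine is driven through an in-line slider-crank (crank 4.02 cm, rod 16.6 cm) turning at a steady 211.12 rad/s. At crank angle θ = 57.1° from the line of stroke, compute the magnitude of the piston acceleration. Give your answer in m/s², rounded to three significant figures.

797

ω = 211.1 rad/s
x(θ) = r cosθ + √(L² − r² sin²θ); with ω constant, a = ω²·d²x/dθ².
d²x/dθ² = −r cosθ − r²(cos2θ)/√u − r⁴ sin²2θ/(4u^{3/2}),  u = L² − r² sin²θ = 0.0264168 m².
Substituting r = 0.0402 m, L = 0.166 m, θ = 57.1°: d²x/dθ² = -0.017886 m.
a = ω²·d²x/dθ² = (211.1)²·(-0.017886) = -797.22 m/s²;  |a| = 797.22 m/s².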